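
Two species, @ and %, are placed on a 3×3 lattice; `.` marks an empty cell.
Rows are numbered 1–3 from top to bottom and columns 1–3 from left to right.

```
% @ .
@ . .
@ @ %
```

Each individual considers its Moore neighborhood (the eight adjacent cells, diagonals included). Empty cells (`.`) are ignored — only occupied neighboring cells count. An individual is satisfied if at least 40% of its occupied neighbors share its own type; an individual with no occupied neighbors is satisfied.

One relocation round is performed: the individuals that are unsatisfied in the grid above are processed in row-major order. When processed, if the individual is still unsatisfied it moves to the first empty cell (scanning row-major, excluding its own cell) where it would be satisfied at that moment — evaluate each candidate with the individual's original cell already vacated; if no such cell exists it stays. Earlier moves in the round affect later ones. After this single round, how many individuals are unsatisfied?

Initially unsatisfied (in order): (1,1), (3,3).
  (1,1): no empty cell satisfies it; stays.
  (3,3): no empty cell satisfies it; stays.
Resulting grid:
% @ .
@ . .
@ @ %
Unsatisfied now: (1,1), (3,3).

2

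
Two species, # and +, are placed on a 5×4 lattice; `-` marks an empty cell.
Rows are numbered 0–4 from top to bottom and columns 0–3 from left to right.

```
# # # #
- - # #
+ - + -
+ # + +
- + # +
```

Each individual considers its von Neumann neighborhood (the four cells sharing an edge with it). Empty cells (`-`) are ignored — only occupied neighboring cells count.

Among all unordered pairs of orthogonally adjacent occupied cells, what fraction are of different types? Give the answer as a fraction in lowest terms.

Scan each occupied cell's neighbors to the right and below so each pair is counted once.
Row 0: #(0,0)–#(0,1)= #(0,1)–#(0,2)= #(0,2)–#(0,3)= #(0,2)–#(1,2)= #(0,3)–#(1,3)=  → 0/5 unlike.
Row 1: #(1,2)–#(1,3)= #(1,2)–+(2,2)≠  → 1/2 unlike.
Row 2: +(2,0)–+(3,0)= +(2,2)–+(3,2)=  → 0/2 unlike.
Row 3: +(3,0)–#(3,1)≠ #(3,1)–+(3,2)≠ #(3,1)–+(4,1)≠ +(3,2)–+(3,3)= +(3,2)–#(4,2)≠ +(3,3)–+(4,3)=  → 4/6 unlike.
Row 4: +(4,1)–#(4,2)≠ #(4,2)–+(4,3)≠  → 2/2 unlike.
Total adjacent occupied pairs: 17; unlike-type pairs: 7.
7/17 is already in lowest terms.

7/17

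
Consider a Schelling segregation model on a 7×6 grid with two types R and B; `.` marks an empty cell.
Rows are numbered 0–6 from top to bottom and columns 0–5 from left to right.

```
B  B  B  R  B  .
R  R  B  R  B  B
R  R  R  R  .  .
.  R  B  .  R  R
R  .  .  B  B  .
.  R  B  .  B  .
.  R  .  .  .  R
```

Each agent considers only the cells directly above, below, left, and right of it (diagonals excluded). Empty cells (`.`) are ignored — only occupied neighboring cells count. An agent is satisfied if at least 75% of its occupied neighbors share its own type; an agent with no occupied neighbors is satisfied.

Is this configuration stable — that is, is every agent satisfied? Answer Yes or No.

No

(0,0)B 1/2 not
(0,1)B 2/3 not
(0,2)B 2/3 not
(0,3)R 1/3 not
(0,4)B 1/2 not
(1,0)R 2/3 not
(1,1)R 2/4 not
(1,2)B 1/4 not
(1,3)R 2/4 not
(1,4)B 2/3 not
(1,5)B 1/1 satisfied
(2,0)R 2/2 satisfied
(2,1)R 4/4 satisfied
(2,2)R 2/4 not
(2,3)R 2/2 satisfied
(3,1)R 1/2 not
(3,2)B 0/2 not
(3,4)R 1/2 not
(3,5)R 1/1 satisfied
(4,0)R 0/0 satisfied
(4,3)B 1/1 satisfied
(4,4)B 2/3 not
(5,1)R 1/2 not
(5,2)B 0/1 not
(5,4)B 1/1 satisfied
(6,1)R 1/1 satisfied
(6,5)R 0/0 satisfied
For instance (0,0) has only 1/2 same-type neighbors, below 3/4.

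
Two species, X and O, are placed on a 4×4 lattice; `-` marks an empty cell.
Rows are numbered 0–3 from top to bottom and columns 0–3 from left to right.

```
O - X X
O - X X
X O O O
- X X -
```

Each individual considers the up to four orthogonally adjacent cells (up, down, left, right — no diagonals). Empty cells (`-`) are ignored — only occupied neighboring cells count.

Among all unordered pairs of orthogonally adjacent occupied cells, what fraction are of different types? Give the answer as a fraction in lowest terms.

Scan each occupied cell's neighbors to the right and below so each pair is counted once.
From row 0: 0 unlike of 4 pairs (running 0/4).
From row 1: 3 unlike of 4 pairs (running 3/8).
From row 2: 3 unlike of 5 pairs (running 6/13).
From row 3: 0 unlike of 1 pairs (running 6/14).
Total adjacent occupied pairs: 14; unlike-type pairs: 6.
6/14 reduces to 3/7.

3/7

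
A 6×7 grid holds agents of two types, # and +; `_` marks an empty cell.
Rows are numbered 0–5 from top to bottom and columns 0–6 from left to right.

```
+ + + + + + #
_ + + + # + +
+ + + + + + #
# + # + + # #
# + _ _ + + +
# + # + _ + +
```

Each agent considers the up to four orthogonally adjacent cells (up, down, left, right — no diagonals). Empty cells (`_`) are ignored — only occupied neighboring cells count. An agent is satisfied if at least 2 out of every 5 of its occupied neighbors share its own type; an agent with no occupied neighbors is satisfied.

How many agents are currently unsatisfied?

10

Row 0: (0,0)+ 1/1 ✓ · (0,1)+ 3/3 ✓ · (0,2)+ 3/3 ✓ · (0,3)+ 3/3 ✓ · (0,4)+ 2/3 ✓ · (0,5)+ 2/3 ✓ · (0,6)# 0/2 ✗
Row 1: (1,1)+ 3/3 ✓ · (1,2)+ 4/4 ✓ · (1,3)+ 3/4 ✓ · (1,4)# 0/4 ✗ · (1,5)+ 3/4 ✓ · (1,6)+ 1/3 ✗
Row 2: (2,0)+ 1/2 ✓ · (2,1)+ 4/4 ✓ · (2,2)+ 3/4 ✓ · (2,3)+ 4/4 ✓ · (2,4)+ 3/4 ✓ · (2,5)+ 2/4 ✓ · (2,6)# 1/3 ✗
Row 3: (3,0)# 1/3 ✗ · (3,1)+ 2/4 ✓ · (3,2)# 0/3 ✗ · (3,3)+ 2/3 ✓ · (3,4)+ 3/4 ✓ · (3,5)# 1/4 ✗ · (3,6)# 2/3 ✓
Row 4: (4,0)# 2/3 ✓ · (4,1)+ 2/3 ✓ · (4,4)+ 2/2 ✓ · (4,5)+ 3/4 ✓ · (4,6)+ 2/3 ✓
Row 5: (5,0)# 1/2 ✓ · (5,1)+ 1/3 ✗ · (5,2)# 0/2 ✗ · (5,3)+ 0/1 ✗ · (5,5)+ 2/2 ✓ · (5,6)+ 2/2 ✓
Unsatisfied: (0,6), (1,4), (1,6), (2,6), (3,0), (3,2), (3,5), (5,1), (5,2), (5,3) — 10 in total.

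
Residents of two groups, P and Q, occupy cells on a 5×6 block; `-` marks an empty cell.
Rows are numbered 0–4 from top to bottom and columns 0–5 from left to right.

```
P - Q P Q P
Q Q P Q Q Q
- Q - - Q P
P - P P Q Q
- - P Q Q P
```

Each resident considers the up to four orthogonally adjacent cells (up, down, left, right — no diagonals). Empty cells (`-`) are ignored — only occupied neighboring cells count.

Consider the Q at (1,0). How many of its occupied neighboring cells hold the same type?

Occupied neighbors of (1,0): (0,0)=P, (1,1)=Q.
Same type (Q): 1 of 2.

1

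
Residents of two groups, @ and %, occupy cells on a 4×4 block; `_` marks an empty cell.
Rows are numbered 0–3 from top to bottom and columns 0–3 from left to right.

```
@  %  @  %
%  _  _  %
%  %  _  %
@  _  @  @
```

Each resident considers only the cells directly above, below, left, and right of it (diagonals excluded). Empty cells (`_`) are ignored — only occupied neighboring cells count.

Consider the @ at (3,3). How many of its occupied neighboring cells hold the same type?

1

Occupied neighbors of (3,3): (2,3)=%, (3,2)=@.
Same type (@): 1 of 2.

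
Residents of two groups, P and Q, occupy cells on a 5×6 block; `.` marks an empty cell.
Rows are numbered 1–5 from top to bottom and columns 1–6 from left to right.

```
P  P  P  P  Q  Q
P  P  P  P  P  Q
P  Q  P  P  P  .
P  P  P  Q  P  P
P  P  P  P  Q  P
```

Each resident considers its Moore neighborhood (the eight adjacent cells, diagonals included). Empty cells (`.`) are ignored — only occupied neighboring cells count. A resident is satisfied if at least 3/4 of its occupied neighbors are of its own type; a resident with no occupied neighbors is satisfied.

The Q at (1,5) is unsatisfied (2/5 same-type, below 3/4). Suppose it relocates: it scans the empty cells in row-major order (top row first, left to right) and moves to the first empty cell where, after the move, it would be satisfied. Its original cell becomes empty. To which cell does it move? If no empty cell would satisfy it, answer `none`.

none

Vacating (1,5). Empty cells in order:
  (3,6): 1/5 same-type → still unsatisfied.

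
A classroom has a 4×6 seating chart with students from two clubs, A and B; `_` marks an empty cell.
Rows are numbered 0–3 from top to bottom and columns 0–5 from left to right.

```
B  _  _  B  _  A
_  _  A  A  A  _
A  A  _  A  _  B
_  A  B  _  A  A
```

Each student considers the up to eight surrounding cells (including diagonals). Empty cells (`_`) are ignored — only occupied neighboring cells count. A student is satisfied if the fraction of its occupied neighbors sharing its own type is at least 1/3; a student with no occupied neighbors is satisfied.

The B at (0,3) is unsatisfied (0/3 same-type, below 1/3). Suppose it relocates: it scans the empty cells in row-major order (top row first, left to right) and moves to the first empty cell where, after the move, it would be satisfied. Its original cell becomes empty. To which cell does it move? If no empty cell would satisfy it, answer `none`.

(0,1)

Vacating (0,3). Empty cells in order:
  (0,1): 1/2 same-type → satisfied — stop here.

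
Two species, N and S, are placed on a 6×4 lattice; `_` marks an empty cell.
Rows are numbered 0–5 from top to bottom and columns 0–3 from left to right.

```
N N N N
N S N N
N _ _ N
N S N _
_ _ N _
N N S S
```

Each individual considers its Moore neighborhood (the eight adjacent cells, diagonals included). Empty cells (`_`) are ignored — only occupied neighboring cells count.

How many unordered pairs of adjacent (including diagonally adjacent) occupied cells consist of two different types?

Scan each occupied cell's neighbors to the right and below (and the two forward diagonals) so each pair is counted once.
From row 0: 3 unlike of 13 pairs (running 3/13).
From row 1: 3 unlike of 7 pairs (running 6/20).
From row 2: 1 unlike of 3 pairs (running 7/23).
From row 3: 3 unlike of 4 pairs (running 10/27).
From row 4: 2 unlike of 3 pairs (running 12/30).
From row 5: 1 unlike of 3 pairs (running 13/33).
Total adjacent occupied pairs: 33; unlike-type pairs: 13.

13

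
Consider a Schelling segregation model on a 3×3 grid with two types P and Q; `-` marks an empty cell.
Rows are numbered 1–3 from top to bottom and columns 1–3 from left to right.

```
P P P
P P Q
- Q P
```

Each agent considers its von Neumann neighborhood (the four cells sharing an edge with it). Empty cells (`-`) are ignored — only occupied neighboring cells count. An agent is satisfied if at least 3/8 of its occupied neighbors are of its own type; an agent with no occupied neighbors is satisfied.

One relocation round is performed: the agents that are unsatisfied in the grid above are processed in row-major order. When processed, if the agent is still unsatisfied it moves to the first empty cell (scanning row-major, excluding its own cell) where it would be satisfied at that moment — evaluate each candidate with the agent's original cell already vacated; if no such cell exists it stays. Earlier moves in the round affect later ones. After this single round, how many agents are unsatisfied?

Initially unsatisfied (in order): (2,3), (3,2), (3,3).
  (2,3) → (3,1).
  (3,2): no empty cell satisfies it; stays.
  (3,3) → (2,3).
Resulting grid:
P P P
P P P
Q Q -
All satisfied now.

0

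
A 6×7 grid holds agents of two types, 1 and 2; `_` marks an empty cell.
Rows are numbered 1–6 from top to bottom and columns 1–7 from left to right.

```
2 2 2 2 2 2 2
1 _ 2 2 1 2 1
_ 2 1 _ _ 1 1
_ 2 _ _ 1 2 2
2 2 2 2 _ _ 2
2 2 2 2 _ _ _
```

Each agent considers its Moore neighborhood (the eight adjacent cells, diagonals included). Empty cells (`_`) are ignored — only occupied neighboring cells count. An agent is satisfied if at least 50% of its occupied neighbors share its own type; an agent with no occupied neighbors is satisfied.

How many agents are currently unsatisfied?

(1,1)2 1/2 ✓
(1,2)2 3/4 ✓
(1,3)2 4/4 ✓
(1,4)2 4/5 ✓
(1,5)2 4/5 ✓
(1,6)2 3/5 ✓
(1,7)2 2/3 ✓
(2,1)1 0/3 ✗
(2,3)2 5/6 ✓
(2,4)2 4/6 ✓
(2,5)1 1/6 ✗
(2,6)2 3/7 ✗
(2,7)1 2/5 ✗
(3,2)2 2/4 ✓
(3,3)1 0/4 ✗
(3,6)1 4/7 ✓
(3,7)1 2/5 ✗
(4,2)2 4/5 ✓
(4,5)1 1/3 ✗
(4,6)2 2/5 ✗
(4,7)2 2/4 ✓
(5,1)2 4/4 ✓
(5,2)2 6/6 ✓
(5,3)2 6/6 ✓
(5,4)2 3/4 ✓
(5,7)2 2/2 ✓
(6,1)2 3/3 ✓
(6,2)2 5/5 ✓
(6,3)2 5/5 ✓
(6,4)2 3/3 ✓
Unsatisfied: (2,1), (2,5), (2,6), (2,7), (3,3), (3,7), (4,5), (4,6) — 8 in total.

8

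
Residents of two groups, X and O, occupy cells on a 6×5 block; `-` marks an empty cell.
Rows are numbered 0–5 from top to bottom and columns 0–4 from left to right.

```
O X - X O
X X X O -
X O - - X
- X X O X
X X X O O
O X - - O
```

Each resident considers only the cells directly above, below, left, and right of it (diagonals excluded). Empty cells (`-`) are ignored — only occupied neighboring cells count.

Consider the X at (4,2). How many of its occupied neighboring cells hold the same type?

Occupied neighbors of (4,2): (3,2)=X, (4,1)=X, (4,3)=O.
Same type (X): 2 of 3.

2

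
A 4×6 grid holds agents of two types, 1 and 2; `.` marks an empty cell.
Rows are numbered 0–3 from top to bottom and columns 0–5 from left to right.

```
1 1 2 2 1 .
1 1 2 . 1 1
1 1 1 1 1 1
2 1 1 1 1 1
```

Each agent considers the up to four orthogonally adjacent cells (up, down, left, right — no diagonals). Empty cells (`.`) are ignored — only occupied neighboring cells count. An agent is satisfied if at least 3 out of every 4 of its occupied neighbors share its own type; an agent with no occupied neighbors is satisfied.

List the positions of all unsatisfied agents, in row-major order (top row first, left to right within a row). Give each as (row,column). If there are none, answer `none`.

(0,1), (0,2), (0,3), (0,4), (1,2), (2,0), (3,0), (3,1)

Row 0: (0,0)1 2/2 ok · (0,1)1 2/3 unhappy · (0,2)2 2/3 unhappy · (0,3)2 1/2 unhappy · (0,4)1 1/2 unhappy
Row 1: (1,0)1 3/3 ok · (1,1)1 3/4 ok · (1,2)2 1/3 unhappy · (1,4)1 3/3 ok · (1,5)1 2/2 ok
Row 2: (2,0)1 2/3 unhappy · (2,1)1 4/4 ok · (2,2)1 3/4 ok · (2,3)1 3/3 ok · (2,4)1 4/4 ok · (2,5)1 3/3 ok
Row 3: (3,0)2 0/2 unhappy · (3,1)1 2/3 unhappy · (3,2)1 3/3 ok · (3,3)1 3/3 ok · (3,4)1 3/3 ok · (3,5)1 2/2 ok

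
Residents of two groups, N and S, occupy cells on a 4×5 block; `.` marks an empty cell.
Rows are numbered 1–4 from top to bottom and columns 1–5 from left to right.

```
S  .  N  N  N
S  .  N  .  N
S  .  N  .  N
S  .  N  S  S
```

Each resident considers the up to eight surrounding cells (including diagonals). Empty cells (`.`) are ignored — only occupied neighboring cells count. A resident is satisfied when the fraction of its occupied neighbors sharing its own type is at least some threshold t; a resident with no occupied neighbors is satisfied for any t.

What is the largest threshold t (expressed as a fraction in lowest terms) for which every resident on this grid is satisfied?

(1,1)S 1/1
(1,3)N 2/2
(1,4)N 4/4
(1,5)N 2/2
(2,1)S 2/2
(2,3)N 3/3
(2,5)N 3/3
(3,1)S 2/2
(3,3)N 2/3
(3,5)N 1/3
(4,1)S 1/1
(4,3)N 1/2
(4,4)S 1/4
(4,5)S 1/2
The smallest same-type fraction is 1/4 at (4,4), which reduces to 1/4. Any threshold above that leaves this resident unsatisfied.

1/4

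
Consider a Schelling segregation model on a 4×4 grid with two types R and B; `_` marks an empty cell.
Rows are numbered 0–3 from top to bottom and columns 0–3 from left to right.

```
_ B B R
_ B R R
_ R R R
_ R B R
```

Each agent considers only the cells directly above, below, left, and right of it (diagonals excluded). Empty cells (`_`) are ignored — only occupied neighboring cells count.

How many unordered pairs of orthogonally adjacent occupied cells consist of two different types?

7

Scan each occupied cell's neighbors to the right and below so each pair is counted once.
From row 0: 2 unlike of 5 pairs (running 2/5).
From row 1: 2 unlike of 5 pairs (running 4/10).
From row 2: 1 unlike of 5 pairs (running 5/15).
From row 3: 2 unlike of 2 pairs (running 7/17).
Total adjacent occupied pairs: 17; unlike-type pairs: 7.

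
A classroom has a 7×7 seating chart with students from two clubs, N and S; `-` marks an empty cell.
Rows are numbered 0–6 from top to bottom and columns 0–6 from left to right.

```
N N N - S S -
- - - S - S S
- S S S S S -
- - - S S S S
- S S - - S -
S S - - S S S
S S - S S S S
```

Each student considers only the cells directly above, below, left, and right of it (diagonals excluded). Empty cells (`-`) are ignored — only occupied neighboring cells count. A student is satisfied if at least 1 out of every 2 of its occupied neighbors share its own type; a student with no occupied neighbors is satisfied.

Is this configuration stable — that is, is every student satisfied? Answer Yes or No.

Row 0: (0,0)N 1/1 satisfied · (0,1)N 2/2 satisfied · (0,2)N 1/1 satisfied · (0,4)S 1/1 satisfied · (0,5)S 2/2 satisfied
Row 1: (1,3)S 1/1 satisfied · (1,5)S 3/3 satisfied · (1,6)S 1/1 satisfied
Row 2: (2,1)S 1/1 satisfied · (2,2)S 2/2 satisfied · (2,3)S 4/4 satisfied · (2,4)S 3/3 satisfied · (2,5)S 3/3 satisfied
Row 3: (3,3)S 2/2 satisfied · (3,4)S 3/3 satisfied · (3,5)S 4/4 satisfied · (3,6)S 1/1 satisfied
Row 4: (4,1)S 2/2 satisfied · (4,2)S 1/1 satisfied · (4,5)S 2/2 satisfied
Row 5: (5,0)S 2/2 satisfied · (5,1)S 3/3 satisfied · (5,4)S 2/2 satisfied · (5,5)S 4/4 satisfied · (5,6)S 2/2 satisfied
Row 6: (6,0)S 2/2 satisfied · (6,1)S 2/2 satisfied · (6,3)S 1/1 satisfied · (6,4)S 3/3 satisfied · (6,5)S 3/3 satisfied · (6,6)S 2/2 satisfied
All meet the threshold, so the configuration is stable.

Yes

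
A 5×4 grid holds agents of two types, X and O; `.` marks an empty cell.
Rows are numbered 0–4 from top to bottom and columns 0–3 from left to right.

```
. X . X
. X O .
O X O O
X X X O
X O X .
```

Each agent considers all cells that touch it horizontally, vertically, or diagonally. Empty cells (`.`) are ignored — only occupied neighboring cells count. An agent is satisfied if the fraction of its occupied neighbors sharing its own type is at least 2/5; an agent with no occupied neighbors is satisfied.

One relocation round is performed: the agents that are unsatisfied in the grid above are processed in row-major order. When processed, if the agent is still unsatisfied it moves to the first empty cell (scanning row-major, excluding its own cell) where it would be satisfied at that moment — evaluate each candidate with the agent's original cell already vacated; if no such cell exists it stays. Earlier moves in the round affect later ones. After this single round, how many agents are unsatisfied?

0

Initially unsatisfied (in order): (0,3), (1,2), (2,0), (4,1).
  (0,3) → (0,0).
  (1,2): now satisfied by earlier moves; stays.
  (2,0) → (0,3).
  (4,1) → (0,2).
Resulting grid:
X X O O
. X O .
. X O O
X X X O
X . X .
All satisfied now.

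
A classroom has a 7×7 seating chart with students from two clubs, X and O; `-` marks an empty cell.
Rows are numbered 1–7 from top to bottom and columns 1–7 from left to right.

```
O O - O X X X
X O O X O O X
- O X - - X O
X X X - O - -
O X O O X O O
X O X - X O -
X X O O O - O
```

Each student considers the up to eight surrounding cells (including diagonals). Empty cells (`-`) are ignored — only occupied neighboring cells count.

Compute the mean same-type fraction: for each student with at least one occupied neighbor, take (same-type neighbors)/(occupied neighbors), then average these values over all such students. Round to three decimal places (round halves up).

(1,1)O 2/3
(1,2)O 3/4
(1,4)O 2/4
(1,5)X 2/5
(1,6)X 3/5
(1,7)X 2/3
(2,1)X 0/4
(2,2)O 4/6
(2,3)O 4/6
(2,4)X 2/5
(2,5)O 2/6
(2,6)O 2/7
(2,7)X 3/5
(3,2)O 2/7
(3,3)X 3/6
(3,6)X 1/5
(3,7)O 1/3
(4,1)X 2/4
(4,2)X 4/7
(4,3)X 3/6
(4,5)O 2/4
(5,1)O 1/5
(5,2)X 5/8
(5,3)O 2/6
(5,4)O 2/6
(5,5)X 1/5
(5,6)O 3/5
(5,7)O 2/2
(6,1)X 3/5
(6,2)O 3/8
(6,3)X 2/7
(6,5)X 1/6
(6,6)O 4/6
(7,1)X 2/3
(7,2)X 3/5
(7,3)O 2/4
(7,4)O 2/4
(7,5)O 2/3
(7,7)O 1/1
Sum over 39 students: 2/3 + 3/4 + 2/4 + 2/5 + 3/5 + 2/3 + 0/4 + 4/6 + 4/6 + 2/5 + 2/6 + 2/7 + 3/5 + 2/7 + 3/6 + 1/5 + 1/3 + 2/4 + 4/7 + 3/6 + 2/4 + 1/5 + 5/8 + 2/6 + 2/6 + 1/5 + 3/5 + 2/2 + 3/5 + 3/8 + 2/7 + 1/6 + 4/6 + 2/3 + 3/5 + 2/4 + 2/4 + 2/3 + 1/1 = 8083/420; mean = 8083/420 ÷ 39 = 8083/16380 = 0.493467… → 0.493.

0.493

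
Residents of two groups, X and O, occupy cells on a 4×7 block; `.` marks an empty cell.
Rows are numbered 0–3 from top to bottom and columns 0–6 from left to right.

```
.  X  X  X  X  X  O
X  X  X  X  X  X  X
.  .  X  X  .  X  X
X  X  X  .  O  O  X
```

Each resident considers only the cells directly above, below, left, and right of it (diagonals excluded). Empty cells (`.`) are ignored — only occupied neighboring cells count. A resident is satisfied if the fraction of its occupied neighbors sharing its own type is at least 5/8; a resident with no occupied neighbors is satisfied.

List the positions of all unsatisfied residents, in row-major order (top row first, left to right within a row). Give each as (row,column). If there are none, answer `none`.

(0,6), (3,5), (3,6)

Row 0: (0,1)X 2/2 satisfied · (0,2)X 3/3 satisfied · (0,3)X 3/3 satisfied · (0,4)X 3/3 satisfied · (0,5)X 2/3 satisfied · (0,6)O 0/2 not
Row 1: (1,0)X 1/1 satisfied · (1,1)X 3/3 satisfied · (1,2)X 4/4 satisfied · (1,3)X 4/4 satisfied · (1,4)X 3/3 satisfied · (1,5)X 4/4 satisfied · (1,6)X 2/3 satisfied
Row 2: (2,2)X 3/3 satisfied · (2,3)X 2/2 satisfied · (2,5)X 2/3 satisfied · (2,6)X 3/3 satisfied
Row 3: (3,0)X 1/1 satisfied · (3,1)X 2/2 satisfied · (3,2)X 2/2 satisfied · (3,4)O 1/1 satisfied · (3,5)O 1/3 not · (3,6)X 1/2 not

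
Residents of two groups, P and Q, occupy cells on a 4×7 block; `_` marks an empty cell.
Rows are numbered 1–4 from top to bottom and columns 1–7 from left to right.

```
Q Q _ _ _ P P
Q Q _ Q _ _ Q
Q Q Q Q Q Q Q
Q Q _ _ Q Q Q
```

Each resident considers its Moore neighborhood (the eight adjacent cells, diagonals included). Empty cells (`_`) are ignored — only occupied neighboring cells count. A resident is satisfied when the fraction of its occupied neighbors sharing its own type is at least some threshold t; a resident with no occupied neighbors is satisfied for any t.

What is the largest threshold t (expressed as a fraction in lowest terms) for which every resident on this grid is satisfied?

(1,1)Q 3/3
(1,2)Q 3/3
(1,6)P 1/2
(1,7)P 1/2
(2,1)Q 5/5
(2,2)Q 6/6
(2,4)Q 3/3
(2,7)Q 2/4
(3,1)Q 5/5
(3,2)Q 6/6
(3,3)Q 5/5
(3,4)Q 4/4
(3,5)Q 5/5
(3,6)Q 6/6
(3,7)Q 4/4
(4,1)Q 3/3
(4,2)Q 4/4
(4,5)Q 4/4
(4,6)Q 5/5
(4,7)Q 3/3
The smallest same-type fraction is 1/2 at (1,6), which reduces to 1/2. Any threshold above that leaves this resident unsatisfied.

1/2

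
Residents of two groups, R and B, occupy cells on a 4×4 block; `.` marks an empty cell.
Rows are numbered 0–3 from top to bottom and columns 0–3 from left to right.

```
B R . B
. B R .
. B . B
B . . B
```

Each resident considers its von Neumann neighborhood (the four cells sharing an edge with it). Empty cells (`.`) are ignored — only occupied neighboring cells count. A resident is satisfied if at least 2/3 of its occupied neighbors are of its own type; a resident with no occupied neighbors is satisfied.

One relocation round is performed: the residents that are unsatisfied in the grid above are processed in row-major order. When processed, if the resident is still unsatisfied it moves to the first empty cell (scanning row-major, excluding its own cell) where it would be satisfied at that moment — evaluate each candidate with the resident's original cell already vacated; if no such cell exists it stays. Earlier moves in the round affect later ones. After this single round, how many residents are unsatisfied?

1

Initially unsatisfied (in order): (0,0), (0,1), (1,1), (1,2).
  (0,0) → (1,0).
  (0,1): no empty cell satisfies it; stays.
  (1,1) → (1,3).
  (1,2): no empty cell satisfies it; stays.
Resulting grid:
. R . B
B . R B
. B . B
B . . B
Unsatisfied now: (1,2).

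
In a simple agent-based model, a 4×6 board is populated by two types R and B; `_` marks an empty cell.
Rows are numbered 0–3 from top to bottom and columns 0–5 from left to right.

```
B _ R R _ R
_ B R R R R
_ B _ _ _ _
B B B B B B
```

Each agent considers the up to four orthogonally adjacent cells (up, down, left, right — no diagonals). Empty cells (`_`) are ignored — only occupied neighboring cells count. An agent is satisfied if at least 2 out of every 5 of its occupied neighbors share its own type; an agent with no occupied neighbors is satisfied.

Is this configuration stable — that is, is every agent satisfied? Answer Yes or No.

Row 0: (0,0)B 0/0 satisfied · (0,2)R 2/2 satisfied · (0,3)R 2/2 satisfied · (0,5)R 1/1 satisfied
Row 1: (1,1)B 1/2 satisfied · (1,2)R 2/3 satisfied · (1,3)R 3/3 satisfied · (1,4)R 2/2 satisfied · (1,5)R 2/2 satisfied
Row 2: (2,1)B 2/2 satisfied
Row 3: (3,0)B 1/1 satisfied · (3,1)B 3/3 satisfied · (3,2)B 2/2 satisfied · (3,3)B 2/2 satisfied · (3,4)B 2/2 satisfied · (3,5)B 1/1 satisfied
All meet the threshold, so the configuration is stable.

Yes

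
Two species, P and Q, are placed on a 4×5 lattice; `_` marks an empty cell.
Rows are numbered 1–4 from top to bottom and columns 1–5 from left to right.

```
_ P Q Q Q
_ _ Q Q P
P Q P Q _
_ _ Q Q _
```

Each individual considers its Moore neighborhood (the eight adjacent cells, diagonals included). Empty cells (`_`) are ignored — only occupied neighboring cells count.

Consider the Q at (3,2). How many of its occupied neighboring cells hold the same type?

Occupied neighbors of (3,2): (2,3)=Q, (3,1)=P, (3,3)=P, (4,3)=Q.
Same type (Q): 2 of 4.

2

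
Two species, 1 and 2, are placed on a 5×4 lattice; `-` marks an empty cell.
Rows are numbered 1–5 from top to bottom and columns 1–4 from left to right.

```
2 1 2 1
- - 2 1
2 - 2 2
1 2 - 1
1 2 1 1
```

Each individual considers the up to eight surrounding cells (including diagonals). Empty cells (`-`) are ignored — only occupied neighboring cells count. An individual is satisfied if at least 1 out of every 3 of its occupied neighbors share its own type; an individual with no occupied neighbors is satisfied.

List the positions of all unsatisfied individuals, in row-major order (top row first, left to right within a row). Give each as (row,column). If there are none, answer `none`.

(1,1), (1,2), (1,3), (2,4), (4,1), (5,2)

Row 1: (1,1)2 0/1 unhappy · (1,2)1 0/3 unhappy · (1,3)2 1/4 unhappy · (1,4)1 1/3 ok
Row 2: (2,3)2 3/6 ok · (2,4)1 1/5 unhappy
Row 3: (3,1)2 1/2 ok · (3,3)2 3/5 ok · (3,4)2 2/4 ok
Row 4: (4,1)1 1/4 unhappy · (4,2)2 3/6 ok · (4,4)1 2/4 ok
Row 5: (5,1)1 1/3 ok · (5,2)2 1/4 unhappy · (5,3)1 2/4 ok · (5,4)1 2/2 ok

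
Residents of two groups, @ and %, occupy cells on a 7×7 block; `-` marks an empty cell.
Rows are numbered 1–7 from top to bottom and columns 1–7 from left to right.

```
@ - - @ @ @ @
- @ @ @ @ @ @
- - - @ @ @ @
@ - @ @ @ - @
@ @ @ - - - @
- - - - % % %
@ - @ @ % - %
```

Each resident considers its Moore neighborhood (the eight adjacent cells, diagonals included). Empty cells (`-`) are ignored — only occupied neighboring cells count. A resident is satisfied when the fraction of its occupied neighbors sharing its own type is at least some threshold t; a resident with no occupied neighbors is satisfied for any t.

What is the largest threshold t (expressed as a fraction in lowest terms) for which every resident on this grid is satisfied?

(1,1)@ 1/1
(1,4)@ 4/4
(1,5)@ 5/5
(1,6)@ 5/5
(1,7)@ 3/3
(2,2)@ 2/2
(2,3)@ 4/4
(2,4)@ 6/6
(2,5)@ 8/8
(2,6)@ 8/8
(2,7)@ 5/5
(3,4)@ 7/7
(3,5)@ 7/7
(3,6)@ 7/7
(3,7)@ 4/4
(4,1)@ 2/2
(4,3)@ 4/4
(4,4)@ 5/5
(4,5)@ 4/4
(4,7)@ 3/3
(5,1)@ 2/2
(5,2)@ 4/4
(5,3)@ 3/3
(5,7)@ 1/3
(6,5)% 2/3
(6,6)% 4/5
(6,7)% 2/3
(7,1)@ — no occupied neighbors
(7,3)@ 1/1
(7,4)@ 1/3
(7,5)% 2/3
(7,7)% 2/2
The smallest same-type fraction is 1/3 at (5,7), which reduces to 1/3. Any threshold above that leaves this resident unsatisfied.

1/3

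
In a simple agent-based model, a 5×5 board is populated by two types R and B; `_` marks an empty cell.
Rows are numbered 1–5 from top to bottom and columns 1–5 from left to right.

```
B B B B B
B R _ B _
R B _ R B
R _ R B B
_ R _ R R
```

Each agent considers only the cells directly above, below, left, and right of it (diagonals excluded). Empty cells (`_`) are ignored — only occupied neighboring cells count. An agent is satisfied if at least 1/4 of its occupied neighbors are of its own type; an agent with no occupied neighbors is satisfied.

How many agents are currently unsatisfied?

(1,1)B 2/2 ✓
(1,2)B 2/3 ✓
(1,3)B 2/2 ✓
(1,4)B 3/3 ✓
(1,5)B 1/1 ✓
(2,1)B 1/3 ✓
(2,2)R 0/3 ✗
(2,4)B 1/2 ✓
(3,1)R 1/3 ✓
(3,2)B 0/2 ✗
(3,4)R 0/3 ✗
(3,5)B 1/2 ✓
(4,1)R 1/1 ✓
(4,3)R 0/1 ✗
(4,4)B 1/4 ✓
(4,5)B 2/3 ✓
(5,2)R 0/0 ✓
(5,4)R 1/2 ✓
(5,5)R 1/2 ✓
Unsatisfied: (2,2), (3,2), (3,4), (4,3) — 4 in total.

4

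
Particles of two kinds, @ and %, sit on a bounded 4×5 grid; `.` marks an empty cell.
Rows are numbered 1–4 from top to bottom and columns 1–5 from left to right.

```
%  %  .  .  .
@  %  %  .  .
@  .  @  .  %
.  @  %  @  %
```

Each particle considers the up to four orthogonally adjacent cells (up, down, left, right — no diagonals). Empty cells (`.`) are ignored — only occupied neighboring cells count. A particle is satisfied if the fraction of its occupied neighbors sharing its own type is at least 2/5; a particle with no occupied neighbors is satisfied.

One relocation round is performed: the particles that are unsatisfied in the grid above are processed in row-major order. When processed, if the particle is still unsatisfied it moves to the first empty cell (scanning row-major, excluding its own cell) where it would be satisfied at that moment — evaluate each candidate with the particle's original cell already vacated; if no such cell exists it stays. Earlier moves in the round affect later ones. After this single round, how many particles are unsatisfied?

0

Initially unsatisfied (in order): (2,1), (3,3), (4,2), (4,3), (4,4).
  (2,1) → (1,4).
  (3,3) → (1,5).
  (4,2) → (2,4).
  (4,3) → (1,3).
  (4,4) → (2,5).
Resulting grid:
% % % @ @
. % % @ @
@ . . . %
. . . . %
All satisfied now.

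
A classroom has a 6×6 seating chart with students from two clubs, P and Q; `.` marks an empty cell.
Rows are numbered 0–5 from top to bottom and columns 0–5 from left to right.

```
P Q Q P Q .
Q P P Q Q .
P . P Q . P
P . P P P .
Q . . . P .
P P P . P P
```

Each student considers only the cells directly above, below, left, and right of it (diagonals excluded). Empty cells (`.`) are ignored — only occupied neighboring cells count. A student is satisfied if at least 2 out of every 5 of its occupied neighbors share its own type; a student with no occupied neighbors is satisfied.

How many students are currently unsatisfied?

Row 0: (0,0)P 0/2 not · (0,1)Q 1/3 not · (0,2)Q 1/3 not · (0,3)P 0/3 not · (0,4)Q 1/2 satisfied
Row 1: (1,0)Q 0/3 not · (1,1)P 1/3 not · (1,2)P 2/4 satisfied · (1,3)Q 2/4 satisfied · (1,4)Q 2/2 satisfied
Row 2: (2,0)P 1/2 satisfied · (2,2)P 2/3 satisfied · (2,3)Q 1/3 not · (2,5)P 0/0 satisfied
Row 3: (3,0)P 1/2 satisfied · (3,2)P 2/2 satisfied · (3,3)P 2/3 satisfied · (3,4)P 2/2 satisfied
Row 4: (4,0)Q 0/2 not · (4,4)P 2/2 satisfied
Row 5: (5,0)P 1/2 satisfied · (5,1)P 2/2 satisfied · (5,2)P 1/1 satisfied · (5,4)P 2/2 satisfied · (5,5)P 1/1 satisfied
Unsatisfied: (0,0), (0,1), (0,2), (0,3), (1,0), (1,1), (2,3), (4,0) — 8 in total.

8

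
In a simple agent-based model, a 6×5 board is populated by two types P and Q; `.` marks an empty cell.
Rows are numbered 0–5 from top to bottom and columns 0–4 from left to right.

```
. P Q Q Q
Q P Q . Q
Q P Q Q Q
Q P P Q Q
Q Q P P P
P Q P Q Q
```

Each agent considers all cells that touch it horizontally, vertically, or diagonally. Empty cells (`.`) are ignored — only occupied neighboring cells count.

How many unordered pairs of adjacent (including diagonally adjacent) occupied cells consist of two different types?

40

Scan each occupied cell's neighbors to the right and below (and the two forward diagonals) so each pair is counted once.
From row 0: 4 unlike of 11 pairs (running 4/11).
From row 1: 6 unlike of 12 pairs (running 10/23).
From row 2: 7 unlike of 17 pairs (running 17/40).
From row 3: 10 unlike of 17 pairs (running 27/57).
From row 4: 10 unlike of 17 pairs (running 37/74).
From row 5: 3 unlike of 4 pairs (running 40/78).
Total adjacent occupied pairs: 78; unlike-type pairs: 40.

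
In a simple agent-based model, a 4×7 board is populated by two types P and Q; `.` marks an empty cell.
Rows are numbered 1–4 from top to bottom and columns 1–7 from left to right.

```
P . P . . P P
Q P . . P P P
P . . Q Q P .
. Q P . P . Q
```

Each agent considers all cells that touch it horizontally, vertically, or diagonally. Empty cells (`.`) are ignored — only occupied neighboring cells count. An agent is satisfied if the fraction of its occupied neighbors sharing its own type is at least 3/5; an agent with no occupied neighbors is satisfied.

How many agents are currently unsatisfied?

9

Row 1: (1,1)P 1/2 not · (1,3)P 1/1 satisfied · (1,6)P 4/4 satisfied · (1,7)P 3/3 satisfied
Row 2: (2,1)Q 0/3 not · (2,2)P 3/4 satisfied · (2,5)P 3/5 satisfied · (2,6)P 5/6 satisfied · (2,7)P 4/4 satisfied
Row 3: (3,1)P 1/3 not · (3,4)Q 1/4 not · (3,5)Q 1/5 not · (3,6)P 4/6 satisfied
Row 4: (4,2)Q 0/2 not · (4,3)P 0/2 not · (4,5)P 1/3 not · (4,7)Q 0/1 not
Unsatisfied: (1,1), (2,1), (3,1), (3,4), (3,5), (4,2), (4,3), (4,5), (4,7) — 9 in total.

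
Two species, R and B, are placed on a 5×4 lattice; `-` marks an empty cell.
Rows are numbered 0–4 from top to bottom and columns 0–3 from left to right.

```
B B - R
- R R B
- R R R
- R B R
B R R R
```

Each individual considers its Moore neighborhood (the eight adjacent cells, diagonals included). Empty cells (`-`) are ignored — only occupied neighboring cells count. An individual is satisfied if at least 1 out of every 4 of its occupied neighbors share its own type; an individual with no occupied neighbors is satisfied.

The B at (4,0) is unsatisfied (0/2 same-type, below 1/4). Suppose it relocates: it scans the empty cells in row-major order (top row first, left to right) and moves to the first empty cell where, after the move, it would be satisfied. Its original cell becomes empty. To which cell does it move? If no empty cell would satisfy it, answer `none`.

Vacating (4,0). Empty cells in order:
  (0,2): 2/5 same-type → satisfied — stop here.

(0,2)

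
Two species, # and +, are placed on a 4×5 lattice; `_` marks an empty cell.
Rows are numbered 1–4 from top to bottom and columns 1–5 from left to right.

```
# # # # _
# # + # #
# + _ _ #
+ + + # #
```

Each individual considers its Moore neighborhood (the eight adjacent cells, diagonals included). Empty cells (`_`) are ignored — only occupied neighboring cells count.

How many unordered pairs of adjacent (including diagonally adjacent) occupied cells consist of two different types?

Scan each occupied cell's neighbors to the right and below (and the two forward diagonals) so each pair is counted once.
Row 1: #(1,1)–#(1,2)= #(1,1)–#(2,1)= #(1,1)–#(2,2)= #(1,2)–#(1,3)= #(1,2)–#(2,2)= #(1,2)–+(2,3)≠ #(1,2)–#(2,1)= #(1,3)–#(1,4)= #(1,3)–+(2,3)≠ #(1,3)–#(2,4)= #(1,3)–#(2,2)= #(1,4)–#(2,4)= #(1,4)–#(2,5)= #(1,4)–+(2,3)≠  → 3/14 unlike.
Row 2: #(2,1)–#(2,2)= #(2,1)–#(3,1)= #(2,1)–+(3,2)≠ #(2,2)–+(2,3)≠ #(2,2)–+(3,2)≠ #(2,2)–#(3,1)= +(2,3)–#(2,4)≠ +(2,3)–+(3,2)= #(2,4)–#(2,5)= #(2,4)–#(3,5)= #(2,5)–#(3,5)=  → 4/11 unlike.
Row 3: #(3,1)–+(3,2)≠ #(3,1)–+(4,1)≠ #(3,1)–+(4,2)≠ +(3,2)–+(4,2)= +(3,2)–+(4,3)= +(3,2)–+(4,1)= #(3,5)–#(4,5)= #(3,5)–#(4,4)=  → 3/8 unlike.
Row 4: +(4,1)–+(4,2)= +(4,2)–+(4,3)= +(4,3)–#(4,4)≠ #(4,4)–#(4,5)=  → 1/4 unlike.
Total adjacent occupied pairs: 37; unlike-type pairs: 11.

11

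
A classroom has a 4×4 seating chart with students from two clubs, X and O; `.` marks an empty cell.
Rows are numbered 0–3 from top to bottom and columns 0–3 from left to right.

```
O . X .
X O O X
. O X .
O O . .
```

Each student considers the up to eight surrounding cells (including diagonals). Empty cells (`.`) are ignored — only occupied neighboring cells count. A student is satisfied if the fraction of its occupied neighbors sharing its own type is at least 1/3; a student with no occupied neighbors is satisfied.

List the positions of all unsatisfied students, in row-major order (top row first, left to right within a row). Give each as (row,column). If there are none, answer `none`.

(1,0), (2,2)

Row 0: (0,0)O 1/2 ok · (0,2)X 1/3 ok
Row 1: (1,0)X 0/3 unhappy · (1,1)O 3/6 ok · (1,2)O 2/5 ok · (1,3)X 2/3 ok
Row 2: (2,1)O 4/6 ok · (2,2)X 1/5 unhappy
Row 3: (3,0)O 2/2 ok · (3,1)O 2/3 ok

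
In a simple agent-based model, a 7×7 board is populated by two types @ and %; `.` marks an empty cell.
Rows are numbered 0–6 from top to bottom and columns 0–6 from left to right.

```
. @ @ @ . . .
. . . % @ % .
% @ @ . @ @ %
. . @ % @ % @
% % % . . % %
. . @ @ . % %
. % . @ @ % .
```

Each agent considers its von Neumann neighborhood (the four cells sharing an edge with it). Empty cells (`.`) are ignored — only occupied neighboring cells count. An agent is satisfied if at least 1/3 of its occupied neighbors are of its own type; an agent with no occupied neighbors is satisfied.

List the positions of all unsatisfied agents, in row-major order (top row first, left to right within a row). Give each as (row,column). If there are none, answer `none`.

(0,1)@ 1/1 ok
(0,2)@ 2/2 ok
(0,3)@ 1/2 ok
(1,3)% 0/2 unhappy
(1,4)@ 1/3 ok
(1,5)% 0/2 unhappy
(2,0)% 0/1 unhappy
(2,1)@ 1/2 ok
(2,2)@ 2/2 ok
(2,4)@ 3/3 ok
(2,5)@ 1/4 unhappy
(2,6)% 0/2 unhappy
(3,2)@ 1/3 ok
(3,3)% 0/2 unhappy
(3,4)@ 1/3 ok
(3,5)% 1/4 unhappy
(3,6)@ 0/3 unhappy
(4,0)% 1/1 ok
(4,1)% 2/2 ok
(4,2)% 1/3 ok
(4,5)% 3/3 ok
(4,6)% 2/3 ok
(5,2)@ 1/2 ok
(5,3)@ 2/2 ok
(5,5)% 3/3 ok
(5,6)% 2/2 ok
(6,1)% 0/0 ok
(6,3)@ 2/2 ok
(6,4)@ 1/2 ok
(6,5)% 1/2 ok

(1,3), (1,5), (2,0), (2,5), (2,6), (3,3), (3,5), (3,6)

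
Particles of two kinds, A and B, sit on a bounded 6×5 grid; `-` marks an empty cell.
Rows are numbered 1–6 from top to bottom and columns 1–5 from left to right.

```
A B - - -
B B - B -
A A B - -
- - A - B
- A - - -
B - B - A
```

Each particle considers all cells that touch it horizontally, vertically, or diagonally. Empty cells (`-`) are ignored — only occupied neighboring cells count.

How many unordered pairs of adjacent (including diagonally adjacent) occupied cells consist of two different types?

11

Scan each occupied cell's neighbors to the right and below (and the two forward diagonals) so each pair is counted once.
From row 1: 3 unlike of 5 pairs (running 3/5).
From row 2: 4 unlike of 7 pairs (running 7/12).
From row 3: 2 unlike of 4 pairs (running 9/16).
From row 4: 0 unlike of 1 pairs (running 9/17).
From row 5: 2 unlike of 2 pairs (running 11/19).
Total adjacent occupied pairs: 19; unlike-type pairs: 11.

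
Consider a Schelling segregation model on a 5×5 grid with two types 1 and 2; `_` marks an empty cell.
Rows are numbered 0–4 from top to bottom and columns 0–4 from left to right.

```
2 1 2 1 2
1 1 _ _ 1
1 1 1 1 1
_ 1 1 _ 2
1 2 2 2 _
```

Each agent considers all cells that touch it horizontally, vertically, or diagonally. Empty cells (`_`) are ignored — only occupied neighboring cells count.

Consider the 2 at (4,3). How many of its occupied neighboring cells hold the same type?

2

Occupied neighbors of (4,3): (3,2)=1, (3,4)=2, (4,2)=2.
Same type (2): 2 of 3.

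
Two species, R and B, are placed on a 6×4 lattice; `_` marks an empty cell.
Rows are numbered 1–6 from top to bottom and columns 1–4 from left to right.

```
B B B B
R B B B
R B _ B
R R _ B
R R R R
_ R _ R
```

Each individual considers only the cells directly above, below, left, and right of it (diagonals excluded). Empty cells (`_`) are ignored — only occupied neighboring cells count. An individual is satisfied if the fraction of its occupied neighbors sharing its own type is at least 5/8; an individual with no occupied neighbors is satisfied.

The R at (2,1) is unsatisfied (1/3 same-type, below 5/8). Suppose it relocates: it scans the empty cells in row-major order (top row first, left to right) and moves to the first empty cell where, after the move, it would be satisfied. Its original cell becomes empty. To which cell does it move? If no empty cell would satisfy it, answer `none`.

Vacating (2,1). Empty cells in order:
  (3,3): 0/3 same-type → still unsatisfied.
  (4,3): 2/3 same-type → satisfied — stop here.

(4,3)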